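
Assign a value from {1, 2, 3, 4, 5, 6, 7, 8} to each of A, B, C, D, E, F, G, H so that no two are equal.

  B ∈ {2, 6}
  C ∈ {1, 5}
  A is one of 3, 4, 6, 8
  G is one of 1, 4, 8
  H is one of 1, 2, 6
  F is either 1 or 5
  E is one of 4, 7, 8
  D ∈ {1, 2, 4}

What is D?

4

The 8 variables draw from only 8 values {1, 2, 3, 4, 5, 6, 7, 8}, so each is used; only A can be 3, hence A = 3.
The 7 still-open variables draw from only 7 values {1, 2, 4, 5, 6, 7, 8}, so each is used; only E can be 7, hence E = 7.
The 6 still-open variables together cover exactly {1, 2, 4, 5, 6, 8} — 6 values for 6 variables — and 8 appears only in G's list, so G = 8.
Among the 5 still-open variables, 4 fits only D (and all 5 values in {1, 2, 4, 5, 6} must be used), so D = 4.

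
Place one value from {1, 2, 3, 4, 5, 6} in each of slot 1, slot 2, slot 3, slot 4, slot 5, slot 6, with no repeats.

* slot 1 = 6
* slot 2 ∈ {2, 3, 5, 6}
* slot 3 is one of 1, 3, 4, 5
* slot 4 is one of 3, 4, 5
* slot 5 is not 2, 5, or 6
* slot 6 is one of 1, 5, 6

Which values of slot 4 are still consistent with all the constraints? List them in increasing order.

3, 4, 5

slot 1's domain is down to {6}, so slot 1 = 6. Eliminate 6 elsewhere: slot 2, slot 6.
The 5 still-open variables draw from only 5 values {1, 2, 3, 4, 5}, so each is used; only slot 2 can be 2, hence slot 2 = 2.
No further eliminations apply; slot 4 can still be any of 3, 4, 5.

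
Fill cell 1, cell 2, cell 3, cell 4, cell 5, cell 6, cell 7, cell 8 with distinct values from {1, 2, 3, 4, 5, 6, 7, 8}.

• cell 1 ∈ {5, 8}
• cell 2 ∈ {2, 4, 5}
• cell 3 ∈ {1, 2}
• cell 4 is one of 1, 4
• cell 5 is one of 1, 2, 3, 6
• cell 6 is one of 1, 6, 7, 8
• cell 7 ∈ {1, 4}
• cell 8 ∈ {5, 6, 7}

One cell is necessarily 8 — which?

cell 1

The 8 variables draw from only 8 values {1, 2, 3, 4, 5, 6, 7, 8}, so each is used; only cell 5 can be 3, hence cell 5 = 3.
The 2 variables cell 4 and cell 7 are confined to {1, 4}, which locks those values in; drop them from cell 2, cell 3, cell 6.
cell 3 must be 2 (only option left). Eliminate 2 elsewhere: cell 2.
cell 2's domain is down to {5}, so cell 2 = 5. Eliminate 5 elsewhere: cell 1, cell 8.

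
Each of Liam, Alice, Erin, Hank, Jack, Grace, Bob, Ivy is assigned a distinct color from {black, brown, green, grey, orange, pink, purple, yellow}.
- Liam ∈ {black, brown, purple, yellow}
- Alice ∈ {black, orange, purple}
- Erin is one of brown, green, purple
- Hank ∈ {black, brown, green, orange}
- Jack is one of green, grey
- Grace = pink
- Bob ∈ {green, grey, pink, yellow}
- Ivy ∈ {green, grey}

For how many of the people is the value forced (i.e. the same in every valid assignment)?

2

Grace has just one choice, so Grace = pink. Remove pink from Bob.
Jack and Ivy share exactly the 2 values {green, grey}; by pigeonhole those values go to them, so strike green, grey from Erin, Hank, Bob.
Bob's domain is down to {yellow}, so Bob = yellow. Remove yellow from Liam.
Determined: Grace=pink, Bob=yellow. The other people each still have more than one consistent value. That makes 2.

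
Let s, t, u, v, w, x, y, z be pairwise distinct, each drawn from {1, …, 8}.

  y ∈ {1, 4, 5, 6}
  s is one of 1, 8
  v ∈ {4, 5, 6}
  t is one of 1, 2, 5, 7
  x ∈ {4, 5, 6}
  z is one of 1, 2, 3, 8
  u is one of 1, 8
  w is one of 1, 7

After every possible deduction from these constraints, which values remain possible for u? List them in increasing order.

The 8 variables together cover exactly {1, 2, 3, 4, 5, 6, 7, 8} — 8 values for 8 variables — and 3 appears only in z's list, so z = 3.
Among the 7 still-open variables, 2 fits only t (and all 7 values in {1, 2, 4, 5, 6, 7, 8} must be used), so t = 2.
The 6 still-open variables together cover exactly {1, 4, 5, 6, 7, 8} — 6 values for 6 variables — and 7 appears only in w's list, so w = 7.
s and u between them cover only {1, 8} — a naked pair. Remove those values from y.
No further eliminations apply; u can still be any of 1, 8.

1, 8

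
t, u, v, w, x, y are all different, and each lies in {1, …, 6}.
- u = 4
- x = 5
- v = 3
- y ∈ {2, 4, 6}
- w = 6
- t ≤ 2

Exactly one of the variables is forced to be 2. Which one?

y

u must be 4 (only option left). Strike 4 from y.
v's domain is down to {3}, so v = 3.
w's domain is down to {6}, so w = 6. Strike 6 from y.
So 2 goes to y.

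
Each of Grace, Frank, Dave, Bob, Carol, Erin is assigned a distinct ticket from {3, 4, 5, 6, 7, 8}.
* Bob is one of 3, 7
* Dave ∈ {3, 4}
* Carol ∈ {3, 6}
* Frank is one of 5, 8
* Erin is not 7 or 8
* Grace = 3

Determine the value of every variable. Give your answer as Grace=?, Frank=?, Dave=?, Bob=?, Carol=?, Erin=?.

Grace's domain is down to {3}, so Grace = 3. Remove 3 from Dave, Bob, Carol, Erin.
Dave must be 4 (only option left). Remove 4 from Erin.
Bob must be 7 (only option left).
Carol has just one choice, so Carol = 6. Eliminate 6 elsewhere: Erin.
Erin's domain is down to {5}, so Erin = 5. Remove 5 from Frank.
Frank has just one choice, so Frank = 8.

Grace=3, Frank=8, Dave=4, Bob=7, Carol=6, Erin=5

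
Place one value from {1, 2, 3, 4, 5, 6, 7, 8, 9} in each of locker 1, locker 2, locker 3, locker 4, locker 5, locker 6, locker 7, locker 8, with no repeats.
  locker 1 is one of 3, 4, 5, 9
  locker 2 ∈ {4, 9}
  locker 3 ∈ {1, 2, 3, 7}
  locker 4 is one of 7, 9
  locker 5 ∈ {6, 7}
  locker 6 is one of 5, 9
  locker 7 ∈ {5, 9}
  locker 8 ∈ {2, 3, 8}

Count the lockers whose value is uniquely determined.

locker 6 and locker 7 between them cover only {5, 9} — a naked pair. Remove those values from locker 1, locker 2, locker 4.
locker 2 must be 4 (only option left). Remove 4 from locker 1.
That leaves locker 4 = 7. Eliminate 7 elsewhere: locker 3, locker 5.
locker 5 has just one choice, so locker 5 = 6.
locker 1's domain is down to {3}, so locker 1 = 3. So locker 3, locker 8 can't be 3.
Determined: locker 1=3, locker 2=4, locker 4=7, locker 5=6. The other lockers each still have more than one consistent value. That makes 4.

4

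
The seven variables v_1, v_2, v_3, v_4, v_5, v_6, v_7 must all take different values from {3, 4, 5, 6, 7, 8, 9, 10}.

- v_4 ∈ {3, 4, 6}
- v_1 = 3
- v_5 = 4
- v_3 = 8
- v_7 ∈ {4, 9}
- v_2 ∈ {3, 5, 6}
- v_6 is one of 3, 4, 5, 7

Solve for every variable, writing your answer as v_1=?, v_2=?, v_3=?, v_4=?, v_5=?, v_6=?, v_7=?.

v_1=3, v_2=5, v_3=8, v_4=6, v_5=4, v_6=7, v_7=9

v_1 has just one choice, so v_1 = 3. Eliminate 3 elsewhere: v_2, v_4, v_6.
v_3 has just one choice, so v_3 = 8.
That leaves v_5 = 4. Remove 4 from v_4, v_6, v_7.
v_7 has just one choice, so v_7 = 9.
That leaves v_4 = 6. Eliminate 6 elsewhere: v_2.
That leaves v_2 = 5. So v_6 can't be 5.
v_6's domain is down to {7}, so v_6 = 7.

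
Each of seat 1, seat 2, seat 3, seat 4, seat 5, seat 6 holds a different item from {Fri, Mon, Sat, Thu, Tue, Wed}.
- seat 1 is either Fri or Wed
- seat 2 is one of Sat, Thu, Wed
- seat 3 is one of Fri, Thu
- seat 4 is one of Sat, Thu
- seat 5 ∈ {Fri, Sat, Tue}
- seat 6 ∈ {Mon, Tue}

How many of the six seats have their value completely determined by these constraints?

Among the 6 variables, Mon fits only seat 6 (and all 6 values in {Fri, Mon, Sat, Thu, Tue, Wed} must be used), so seat 6 = Mon.
Among the 5 still-open variables, Tue fits only seat 5 (and all 5 values in {Fri, Sat, Thu, Tue, Wed} must be used), so seat 5 = Tue.
Determined: seat 5=Tue, seat 6=Mon. The other seats each still have more than one consistent value. That makes 2.

2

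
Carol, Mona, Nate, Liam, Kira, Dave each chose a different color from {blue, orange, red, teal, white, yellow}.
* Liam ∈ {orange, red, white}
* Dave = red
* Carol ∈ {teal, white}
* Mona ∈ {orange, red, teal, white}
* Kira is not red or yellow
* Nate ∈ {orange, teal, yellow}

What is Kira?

blue

Dave's domain is down to {red}, so Dave = red. Remove red from Mona, Liam.
The 5 still-open variables together cover exactly {blue, orange, teal, white, yellow} — 5 values for 5 variables — and blue appears only in Kira's list, so Kira = blue.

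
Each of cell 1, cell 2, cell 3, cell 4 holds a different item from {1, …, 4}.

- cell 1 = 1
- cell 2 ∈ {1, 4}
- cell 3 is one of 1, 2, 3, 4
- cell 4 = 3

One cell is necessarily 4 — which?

cell 1 must be 1 (only option left). Remove 1 from cell 2, cell 3.
So 4 goes to cell 2.

cell 2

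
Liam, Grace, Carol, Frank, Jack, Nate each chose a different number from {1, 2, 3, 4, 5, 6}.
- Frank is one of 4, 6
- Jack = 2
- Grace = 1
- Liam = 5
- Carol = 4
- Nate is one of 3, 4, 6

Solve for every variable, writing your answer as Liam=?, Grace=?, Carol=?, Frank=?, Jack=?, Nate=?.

Liam=5, Grace=1, Carol=4, Frank=6, Jack=2, Nate=3

Liam has just one choice, so Liam = 5.
Grace must be 1 (only option left).
Carol must be 4 (only option left). Remove 4 from Frank, Nate.
Frank must be 6 (only option left). Remove 6 from Nate.
That leaves Jack = 2.
Nate has just one choice, so Nate = 3.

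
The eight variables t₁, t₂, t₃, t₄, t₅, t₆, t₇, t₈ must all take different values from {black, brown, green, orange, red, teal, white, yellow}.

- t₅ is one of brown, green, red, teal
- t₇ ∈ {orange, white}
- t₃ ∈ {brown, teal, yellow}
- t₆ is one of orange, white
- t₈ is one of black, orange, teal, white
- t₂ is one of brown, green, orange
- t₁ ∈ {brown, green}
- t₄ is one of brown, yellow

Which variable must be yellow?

t₄

The 8 variables draw from only 8 values {black, brown, green, orange, red, teal, white, yellow}, so each is used; only t₈ can be black, hence t₈ = black.
The 7 still-open variables together cover exactly {brown, green, orange, red, teal, white, yellow} — 7 values for 7 variables — and red appears only in t₅'s list, so t₅ = red.
The 6 still-open variables draw from only 6 values {brown, green, orange, teal, white, yellow}, so each is used; only t₃ can be teal, hence t₃ = teal.
The 5 still-open variables draw from only 5 values {brown, green, orange, white, yellow}, so each is used; only t₄ can be yellow, hence t₄ = yellow.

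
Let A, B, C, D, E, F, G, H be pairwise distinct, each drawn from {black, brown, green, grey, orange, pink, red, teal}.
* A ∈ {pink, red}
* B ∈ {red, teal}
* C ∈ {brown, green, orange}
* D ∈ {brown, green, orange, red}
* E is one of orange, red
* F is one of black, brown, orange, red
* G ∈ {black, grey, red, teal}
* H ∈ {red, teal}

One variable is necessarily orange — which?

E

The 8 variables together cover exactly {black, brown, green, grey, orange, pink, red, teal} — 8 values for 8 variables — and grey appears only in G's list, so G = grey.
Among the 7 still-open variables, black fits only F (and all 7 values in {black, brown, green, orange, pink, red, teal} must be used), so F = black.
The 6 still-open variables together cover exactly {brown, green, orange, pink, red, teal} — 6 values for 6 variables — and pink appears only in A's list, so A = pink.
B and H share exactly the 2 values {red, teal}; by pigeonhole those values go to them, so strike red, teal from D, E.
So orange goes to E.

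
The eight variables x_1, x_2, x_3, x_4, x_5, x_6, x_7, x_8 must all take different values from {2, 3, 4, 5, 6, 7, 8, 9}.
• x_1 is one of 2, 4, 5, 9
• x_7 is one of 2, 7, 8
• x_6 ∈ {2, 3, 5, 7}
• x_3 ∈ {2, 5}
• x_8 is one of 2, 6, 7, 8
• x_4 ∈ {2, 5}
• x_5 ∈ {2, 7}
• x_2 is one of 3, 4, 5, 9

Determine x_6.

3

The 8 variables together cover exactly {2, 3, 4, 5, 6, 7, 8, 9} — 8 values for 8 variables — and 6 appears only in x_8's list, so x_8 = 6.
Among the 7 still-open variables, 8 fits only x_7 (and all 7 values in {2, 3, 4, 5, 7, 8, 9} must be used), so x_7 = 8.
x_3 and x_4 share exactly the 2 values {2, 5}; by pigeonhole those values go to them, so strike 2, 5 from x_1, x_2, x_5, x_6.
That leaves x_5 = 7. So x_6 can't be 7.
So x_6 = 3.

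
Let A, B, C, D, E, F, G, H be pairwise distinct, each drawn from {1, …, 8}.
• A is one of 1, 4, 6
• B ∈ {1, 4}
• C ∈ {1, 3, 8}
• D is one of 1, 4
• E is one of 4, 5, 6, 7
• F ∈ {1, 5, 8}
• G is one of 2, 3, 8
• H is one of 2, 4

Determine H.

2

Among the 8 variables, 7 fits only E (and all 8 values in {1, 2, 3, 4, 5, 6, 7, 8} must be used), so E = 7.
The 7 still-open variables together cover exactly {1, 2, 3, 4, 5, 6, 8} — 7 values for 7 variables — and 5 appears only in F's list, so F = 5.
The 6 still-open variables draw from only 6 values {1, 2, 3, 4, 6, 8}, so each is used; only A can be 6, hence A = 6.
B and D share exactly the 2 values {1, 4}; by pigeonhole those values go to them, so strike 1, 4 from C, H.
So H = 2.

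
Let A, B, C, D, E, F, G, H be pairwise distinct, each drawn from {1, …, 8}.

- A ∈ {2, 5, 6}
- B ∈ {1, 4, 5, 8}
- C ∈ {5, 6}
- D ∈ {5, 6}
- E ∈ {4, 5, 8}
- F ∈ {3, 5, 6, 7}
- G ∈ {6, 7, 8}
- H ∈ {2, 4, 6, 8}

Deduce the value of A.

2

The 8 variables draw from only 8 values {1, 2, 3, 4, 5, 6, 7, 8}, so each is used; only B can be 1, hence B = 1.
The 7 still-open variables together cover exactly {2, 3, 4, 5, 6, 7, 8} — 7 values for 7 variables — and 3 appears only in F's list, so F = 3.
The 6 still-open variables draw from only 6 values {2, 4, 5, 6, 7, 8}, so each is used; only G can be 7, hence G = 7.
The 2 variables C and D are confined to {5, 6}, which locks those values in; drop them from A, E, H.
So A = 2.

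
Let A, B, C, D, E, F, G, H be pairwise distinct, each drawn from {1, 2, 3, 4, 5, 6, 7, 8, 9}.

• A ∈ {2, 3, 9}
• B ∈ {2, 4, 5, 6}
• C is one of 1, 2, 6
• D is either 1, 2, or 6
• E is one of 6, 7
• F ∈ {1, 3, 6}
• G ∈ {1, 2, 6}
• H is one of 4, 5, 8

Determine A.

9

C, D, G share exactly the 3 values {1, 2, 6}; by pigeonhole those values go to them, so strike 1, 2, 6 from A, B, E, F.
That leaves E = 7.
F has just one choice, so F = 3. Remove 3 from A.
So A = 9.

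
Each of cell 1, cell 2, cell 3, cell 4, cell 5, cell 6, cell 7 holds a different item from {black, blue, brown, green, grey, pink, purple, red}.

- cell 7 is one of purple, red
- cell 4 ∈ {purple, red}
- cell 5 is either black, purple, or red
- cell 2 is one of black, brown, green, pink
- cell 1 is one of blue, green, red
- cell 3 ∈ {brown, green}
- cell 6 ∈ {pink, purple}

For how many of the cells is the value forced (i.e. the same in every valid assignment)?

The 7 variables draw from only 7 values {black, blue, brown, green, pink, purple, red}, so each is used; only cell 1 can be blue, hence cell 1 = blue.
cell 4 and cell 7 between them cover only {purple, red} — a naked pair. Remove those values from cell 5, cell 6.
cell 5 has just one choice, so cell 5 = black. Remove black from cell 2.
cell 6 has just one choice, so cell 6 = pink. So cell 2 can't be pink.
Determined: cell 1=blue, cell 5=black, cell 6=pink. The other cells each still have more than one consistent value. That makes 3.

3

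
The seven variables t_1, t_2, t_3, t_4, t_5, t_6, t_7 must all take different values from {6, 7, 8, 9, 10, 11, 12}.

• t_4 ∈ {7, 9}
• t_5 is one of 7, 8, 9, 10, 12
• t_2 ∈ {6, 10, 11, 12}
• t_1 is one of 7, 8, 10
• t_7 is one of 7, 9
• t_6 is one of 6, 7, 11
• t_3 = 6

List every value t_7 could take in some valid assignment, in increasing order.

7, 9

t_3's domain is down to {6}, so t_3 = 6. Remove 6 from t_2, t_6.
The 2 variables t_4 and t_7 are confined to {7, 9}, which locks those values in; drop them from t_1, t_5, t_6.
t_6 must be 11 (only option left). Eliminate 11 elsewhere: t_2.
No further eliminations apply; t_7 can still be any of 7, 9.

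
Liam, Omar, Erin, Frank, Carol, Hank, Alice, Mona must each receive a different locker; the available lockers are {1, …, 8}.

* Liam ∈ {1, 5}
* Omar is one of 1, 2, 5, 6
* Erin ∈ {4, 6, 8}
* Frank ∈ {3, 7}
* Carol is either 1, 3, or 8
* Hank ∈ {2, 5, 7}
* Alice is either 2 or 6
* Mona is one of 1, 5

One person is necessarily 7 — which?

Hank

The 8 variables together cover exactly {1, 2, 3, 4, 5, 6, 7, 8} — 8 values for 8 variables — and 4 appears only in Erin's list, so Erin = 4.
Among the 7 still-open variables, 8 fits only Carol (and all 7 values in {1, 2, 3, 5, 6, 7, 8} must be used), so Carol = 8.
The 6 still-open variables draw from only 6 values {1, 2, 3, 5, 6, 7}, so each is used; only Frank can be 3, hence Frank = 3.
The 5 still-open variables draw from only 5 values {1, 2, 5, 6, 7}, so each is used; only Hank can be 7, hence Hank = 7.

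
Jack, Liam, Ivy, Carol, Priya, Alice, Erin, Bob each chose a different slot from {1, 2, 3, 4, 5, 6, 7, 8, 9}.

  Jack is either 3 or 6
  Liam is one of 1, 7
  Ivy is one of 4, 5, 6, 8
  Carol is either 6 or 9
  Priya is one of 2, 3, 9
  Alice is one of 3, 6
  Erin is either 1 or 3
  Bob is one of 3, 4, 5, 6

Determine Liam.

The 2 variables Jack and Alice are confined to {3, 6}, which locks those values in; drop them from Ivy, Carol, Priya, Erin, Bob.
Carol has just one choice, so Carol = 9. Eliminate 9 elsewhere: Priya.
Priya must be 2 (only option left).
Erin has just one choice, so Erin = 1. Remove 1 from Liam.
So Liam = 7.

7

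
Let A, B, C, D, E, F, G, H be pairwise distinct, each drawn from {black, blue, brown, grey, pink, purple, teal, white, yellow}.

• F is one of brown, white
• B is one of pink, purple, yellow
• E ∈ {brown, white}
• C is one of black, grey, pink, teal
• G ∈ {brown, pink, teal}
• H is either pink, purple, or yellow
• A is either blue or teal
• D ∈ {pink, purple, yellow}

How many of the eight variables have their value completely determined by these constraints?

E and F between them cover only {brown, white} — a naked pair. Remove those values from G.
B, D, H share exactly the 3 values {pink, purple, yellow}; by pigeonhole those values go to them, so strike pink, purple, yellow from C, G.
That leaves G = teal. So A, C can't be teal.
That leaves A = blue.
Determined: A=blue, G=teal. The other variables each still have more than one consistent value. That makes 2.

2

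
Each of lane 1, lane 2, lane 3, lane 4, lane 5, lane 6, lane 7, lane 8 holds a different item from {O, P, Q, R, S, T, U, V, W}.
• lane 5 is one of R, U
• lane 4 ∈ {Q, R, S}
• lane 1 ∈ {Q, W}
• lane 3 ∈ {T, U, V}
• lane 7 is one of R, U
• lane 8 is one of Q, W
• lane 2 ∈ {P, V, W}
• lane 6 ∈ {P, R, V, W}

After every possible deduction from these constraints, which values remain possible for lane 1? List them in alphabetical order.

Q, W

The 8 variables together cover exactly {P, Q, R, S, T, U, V, W} — 8 values for 8 variables — and S appears only in lane 4's list, so lane 4 = S.
The 7 still-open variables draw from only 7 values {P, Q, R, T, U, V, W}, so each is used; only lane 3 can be T, hence lane 3 = T.
lane 1 and lane 8 share exactly the 2 values {Q, W}; by pigeonhole those values go to them, so strike Q, W from lane 2, lane 6.
The 2 variables lane 5 and lane 7 are confined to {R, U}, which locks those values in; drop them from lane 6.
No further eliminations apply; lane 1 can still be any of Q, W.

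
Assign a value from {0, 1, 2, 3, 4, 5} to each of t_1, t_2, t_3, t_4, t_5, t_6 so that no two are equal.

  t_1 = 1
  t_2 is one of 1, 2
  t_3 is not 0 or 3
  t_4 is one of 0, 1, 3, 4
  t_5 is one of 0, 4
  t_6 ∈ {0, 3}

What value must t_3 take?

5

t_1's domain is down to {1}, so t_1 = 1. Strike 1 from t_2, t_3, t_4.
t_2's domain is down to {2}, so t_2 = 2. So t_3 can't be 2.
The 4 still-open variables draw from only 4 values {0, 3, 4, 5}, so each is used; only t_3 can be 5, hence t_3 = 5.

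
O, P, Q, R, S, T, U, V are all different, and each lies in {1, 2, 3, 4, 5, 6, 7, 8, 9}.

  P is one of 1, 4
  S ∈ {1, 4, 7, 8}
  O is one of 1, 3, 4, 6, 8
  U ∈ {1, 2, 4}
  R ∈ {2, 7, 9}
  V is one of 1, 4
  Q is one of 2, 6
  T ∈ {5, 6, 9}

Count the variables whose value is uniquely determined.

The 2 variables P and V are confined to {1, 4}, which locks those values in; drop them from O, S, U.
U has just one choice, so U = 2. Eliminate 2 elsewhere: Q, R.
That leaves Q = 6. Strike 6 from O, T.
Determined: Q=6, U=2. The other variables each still have more than one consistent value. That makes 2.

2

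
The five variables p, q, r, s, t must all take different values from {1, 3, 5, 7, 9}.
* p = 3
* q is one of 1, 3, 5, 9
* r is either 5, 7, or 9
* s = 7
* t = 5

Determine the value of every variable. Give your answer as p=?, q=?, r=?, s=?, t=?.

p must be 3 (only option left). Remove 3 from q.
s must be 7 (only option left). So r can't be 7.
t has just one choice, so t = 5. Eliminate 5 elsewhere: q, r.
That leaves r = 9. Eliminate 9 elsewhere: q.
That leaves q = 1.

p=3, q=1, r=9, s=7, t=5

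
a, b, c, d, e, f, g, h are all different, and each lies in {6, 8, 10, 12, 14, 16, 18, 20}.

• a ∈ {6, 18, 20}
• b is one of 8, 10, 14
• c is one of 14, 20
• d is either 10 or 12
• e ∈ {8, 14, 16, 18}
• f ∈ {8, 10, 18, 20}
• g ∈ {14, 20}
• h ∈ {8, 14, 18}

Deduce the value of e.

16

The 8 variables draw from only 8 values {6, 8, 10, 12, 14, 16, 18, 20}, so each is used; only a can be 6, hence a = 6.
The 7 still-open variables together cover exactly {8, 10, 12, 14, 16, 18, 20} — 7 values for 7 variables — and 12 appears only in d's list, so d = 12.
The 6 still-open variables draw from only 6 values {8, 10, 14, 16, 18, 20}, so each is used; only e can be 16, hence e = 16.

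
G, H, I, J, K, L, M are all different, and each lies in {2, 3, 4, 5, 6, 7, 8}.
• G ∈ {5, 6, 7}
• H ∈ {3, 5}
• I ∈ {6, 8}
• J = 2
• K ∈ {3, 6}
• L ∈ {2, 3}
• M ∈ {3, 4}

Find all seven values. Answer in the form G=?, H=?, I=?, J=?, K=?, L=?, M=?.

J's domain is down to {2}, so J = 2. Eliminate 2 elsewhere: L.
L must be 3 (only option left). So H, K, M can't be 3.
That leaves M = 4.
That leaves H = 5. Eliminate 5 elsewhere: G.
K must be 6 (only option left). Eliminate 6 elsewhere: G, I.
G has just one choice, so G = 7.
I has just one choice, so I = 8.

G=7, H=5, I=8, J=2, K=6, L=3, M=4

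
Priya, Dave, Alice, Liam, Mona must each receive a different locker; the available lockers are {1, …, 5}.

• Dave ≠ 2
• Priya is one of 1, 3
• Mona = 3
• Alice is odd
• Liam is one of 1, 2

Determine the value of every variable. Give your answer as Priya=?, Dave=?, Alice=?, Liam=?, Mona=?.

Priya=1, Dave=4, Alice=5, Liam=2, Mona=3

Mona must be 3 (only option left). Eliminate 3 elsewhere: Priya, Dave, Alice.
Priya must be 1 (only option left). Eliminate 1 elsewhere: Dave, Alice, Liam.
That leaves Alice = 5. Eliminate 5 elsewhere: Dave.
That leaves Liam = 2.
Dave must be 4 (only option left).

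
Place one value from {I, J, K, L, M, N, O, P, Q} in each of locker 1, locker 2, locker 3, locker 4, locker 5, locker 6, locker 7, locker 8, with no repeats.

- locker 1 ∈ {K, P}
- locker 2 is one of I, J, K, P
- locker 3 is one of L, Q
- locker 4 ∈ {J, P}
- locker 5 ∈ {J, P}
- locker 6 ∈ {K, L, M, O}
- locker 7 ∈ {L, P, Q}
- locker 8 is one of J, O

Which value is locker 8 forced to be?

The 8 variables draw from only 8 values {I, J, K, L, M, O, P, Q}, so each is used; only locker 2 can be I, hence locker 2 = I.
The 7 still-open variables draw from only 7 values {J, K, L, M, O, P, Q}, so each is used; only locker 6 can be M, hence locker 6 = M.
The 6 still-open variables together cover exactly {J, K, L, O, P, Q} — 6 values for 6 variables — and K appears only in locker 1's list, so locker 1 = K.
Among the 5 still-open variables, O fits only locker 8 (and all 5 values in {J, L, O, P, Q} must be used), so locker 8 = O.

O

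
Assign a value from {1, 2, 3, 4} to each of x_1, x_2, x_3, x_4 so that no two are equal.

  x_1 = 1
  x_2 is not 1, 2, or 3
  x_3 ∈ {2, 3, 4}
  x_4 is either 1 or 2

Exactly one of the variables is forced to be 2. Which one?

x_4

x_1 has just one choice, so x_1 = 1. Remove 1 from x_4.
So 2 goes to x_4.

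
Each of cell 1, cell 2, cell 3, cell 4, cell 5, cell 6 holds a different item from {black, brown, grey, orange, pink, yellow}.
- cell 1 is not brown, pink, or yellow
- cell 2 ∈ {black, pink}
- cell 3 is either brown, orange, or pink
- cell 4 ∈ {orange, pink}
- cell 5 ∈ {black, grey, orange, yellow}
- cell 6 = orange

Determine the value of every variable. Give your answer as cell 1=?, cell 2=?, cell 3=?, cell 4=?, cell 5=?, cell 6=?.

cell 1=grey, cell 2=black, cell 3=brown, cell 4=pink, cell 5=yellow, cell 6=orange

cell 6 has just one choice, so cell 6 = orange. Eliminate orange elsewhere: cell 1, cell 3, cell 4, cell 5.
cell 4's domain is down to {pink}, so cell 4 = pink. So cell 2, cell 3 can't be pink.
cell 2's domain is down to {black}, so cell 2 = black. So cell 1, cell 5 can't be black.
cell 3 must be brown (only option left).
cell 1 must be grey (only option left). Remove grey from cell 5.
cell 5 must be yellow (only option left).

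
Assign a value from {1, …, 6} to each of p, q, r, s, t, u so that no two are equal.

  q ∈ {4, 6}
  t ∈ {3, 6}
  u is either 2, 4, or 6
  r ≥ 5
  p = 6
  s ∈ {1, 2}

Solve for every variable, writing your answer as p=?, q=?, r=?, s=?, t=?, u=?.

p has just one choice, so p = 6. So q, r, t, u can't be 6.
That leaves q = 4. Remove 4 from u.
r has just one choice, so r = 5.
t's domain is down to {3}, so t = 3.
That leaves u = 2. So s can't be 2.
That leaves s = 1.

p=6, q=4, r=5, s=1, t=3, u=2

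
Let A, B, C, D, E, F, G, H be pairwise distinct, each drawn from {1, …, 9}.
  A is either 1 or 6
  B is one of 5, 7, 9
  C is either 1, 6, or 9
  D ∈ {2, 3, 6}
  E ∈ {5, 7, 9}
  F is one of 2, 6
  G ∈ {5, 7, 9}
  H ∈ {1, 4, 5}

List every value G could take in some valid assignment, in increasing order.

5, 7, 9

Among the 8 variables, 3 fits only D (and all 8 values in {1, 2, 3, 4, 5, 6, 7, 9} must be used), so D = 3.
The 7 still-open variables draw from only 7 values {1, 2, 4, 5, 6, 7, 9}, so each is used; only F can be 2, hence F = 2.
Among the 6 still-open variables, 4 fits only H (and all 6 values in {1, 4, 5, 6, 7, 9} must be used), so H = 4.
The 3 variables B, E, G are confined to {5, 7, 9}, which locks those values in; drop them from C.
No further eliminations apply; G can still be any of 5, 7, 9.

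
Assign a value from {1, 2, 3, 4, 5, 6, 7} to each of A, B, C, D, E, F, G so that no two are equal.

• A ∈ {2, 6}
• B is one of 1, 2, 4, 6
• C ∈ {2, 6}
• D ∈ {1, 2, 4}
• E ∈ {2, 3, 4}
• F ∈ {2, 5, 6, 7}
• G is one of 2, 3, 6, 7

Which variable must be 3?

E

Among the 7 variables, 5 fits only F (and all 7 values in {1, 2, 3, 4, 5, 6, 7} must be used), so F = 5.
Among the 6 still-open variables, 7 fits only G (and all 6 values in {1, 2, 3, 4, 6, 7} must be used), so G = 7.
The 5 still-open variables together cover exactly {1, 2, 3, 4, 6} — 5 values for 5 variables — and 3 appears only in E's list, so E = 3.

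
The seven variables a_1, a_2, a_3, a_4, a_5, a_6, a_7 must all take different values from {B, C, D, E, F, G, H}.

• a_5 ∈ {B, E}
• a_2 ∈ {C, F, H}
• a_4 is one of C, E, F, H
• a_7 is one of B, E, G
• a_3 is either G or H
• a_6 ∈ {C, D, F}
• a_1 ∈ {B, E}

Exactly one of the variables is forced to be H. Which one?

Among the 7 variables, D fits only a_6 (and all 7 values in {B, C, D, E, F, G, H} must be used), so a_6 = D.
a_1 and a_5 between them cover only {B, E} — a naked pair. Remove those values from a_4, a_7.
a_7's domain is down to {G}, so a_7 = G. So a_3 can't be G.
So H goes to a_3.

a_3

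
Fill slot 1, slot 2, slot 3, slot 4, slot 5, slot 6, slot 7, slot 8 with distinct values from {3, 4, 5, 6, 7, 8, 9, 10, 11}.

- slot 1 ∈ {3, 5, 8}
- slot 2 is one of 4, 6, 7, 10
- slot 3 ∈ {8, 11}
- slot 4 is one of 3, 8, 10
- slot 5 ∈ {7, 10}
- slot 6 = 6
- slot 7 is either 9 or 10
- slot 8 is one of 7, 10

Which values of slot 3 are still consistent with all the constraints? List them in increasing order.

slot 6 has just one choice, so slot 6 = 6. Eliminate 6 elsewhere: slot 2.
slot 5 and slot 8 between them cover only {7, 10} — a naked pair. Remove those values from slot 2, slot 4, slot 7.
slot 2's domain is down to {4}, so slot 2 = 4.
That leaves slot 7 = 9.
No further eliminations apply; slot 3 can still be any of 8, 11.

8, 11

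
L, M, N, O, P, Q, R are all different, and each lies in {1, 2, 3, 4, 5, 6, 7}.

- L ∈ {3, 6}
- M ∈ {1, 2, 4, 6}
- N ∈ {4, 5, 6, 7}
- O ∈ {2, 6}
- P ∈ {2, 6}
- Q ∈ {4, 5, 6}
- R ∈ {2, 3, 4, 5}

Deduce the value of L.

3

The 7 variables draw from only 7 values {1, 2, 3, 4, 5, 6, 7}, so each is used; only M can be 1, hence M = 1.
The 6 still-open variables draw from only 6 values {2, 3, 4, 5, 6, 7}, so each is used; only N can be 7, hence N = 7.
O and P share exactly the 2 values {2, 6}; by pigeonhole those values go to them, so strike 2, 6 from L, Q, R.
So L = 3.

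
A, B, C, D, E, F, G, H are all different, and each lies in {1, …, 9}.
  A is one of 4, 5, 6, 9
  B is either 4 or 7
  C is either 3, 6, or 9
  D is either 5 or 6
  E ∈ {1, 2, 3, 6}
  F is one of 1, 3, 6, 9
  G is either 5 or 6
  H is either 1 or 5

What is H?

The 8 variables together cover exactly {1, 2, 3, 4, 5, 6, 7, 9} — 8 values for 8 variables — and 2 appears only in E's list, so E = 2.
The 7 still-open variables together cover exactly {1, 3, 4, 5, 6, 7, 9} — 7 values for 7 variables — and 7 appears only in B's list, so B = 7.
The 6 still-open variables draw from only 6 values {1, 3, 4, 5, 6, 9}, so each is used; only A can be 4, hence A = 4.
The 2 variables D and G are confined to {5, 6}, which locks those values in; drop them from C, F, H.
So H = 1.

1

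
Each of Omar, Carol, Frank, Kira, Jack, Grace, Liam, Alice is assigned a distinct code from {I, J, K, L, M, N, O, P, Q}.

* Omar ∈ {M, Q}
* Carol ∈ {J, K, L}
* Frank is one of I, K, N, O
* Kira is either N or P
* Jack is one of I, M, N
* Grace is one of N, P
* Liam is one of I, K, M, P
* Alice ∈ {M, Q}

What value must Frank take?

O

Omar and Alice between them cover only {M, Q} — a naked pair. Remove those values from Jack, Liam.
Kira and Grace share exactly the 2 values {N, P}; by pigeonhole those values go to them, so strike N, P from Frank, Jack, Liam.
That leaves Jack = I. Eliminate I elsewhere: Frank, Liam.
Liam has just one choice, so Liam = K. So Carol, Frank can't be K.
So Frank = O.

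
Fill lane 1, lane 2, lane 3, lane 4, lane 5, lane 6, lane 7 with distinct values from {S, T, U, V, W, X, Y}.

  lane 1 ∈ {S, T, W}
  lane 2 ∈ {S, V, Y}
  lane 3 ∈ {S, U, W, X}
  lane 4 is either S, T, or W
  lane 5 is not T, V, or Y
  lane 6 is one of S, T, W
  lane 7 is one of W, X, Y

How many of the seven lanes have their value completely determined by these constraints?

2

Among the 7 variables, V fits only lane 2 (and all 7 values in {S, T, U, V, W, X, Y} must be used), so lane 2 = V.
The 6 still-open variables together cover exactly {S, T, U, W, X, Y} — 6 values for 6 variables — and Y appears only in lane 7's list, so lane 7 = Y.
The 3 variables lane 1, lane 4, lane 6 are confined to {S, T, W}, which locks those values in; drop them from lane 3, lane 5.
Determined: lane 2=V, lane 7=Y. The other lanes each still have more than one consistent value. That makes 2.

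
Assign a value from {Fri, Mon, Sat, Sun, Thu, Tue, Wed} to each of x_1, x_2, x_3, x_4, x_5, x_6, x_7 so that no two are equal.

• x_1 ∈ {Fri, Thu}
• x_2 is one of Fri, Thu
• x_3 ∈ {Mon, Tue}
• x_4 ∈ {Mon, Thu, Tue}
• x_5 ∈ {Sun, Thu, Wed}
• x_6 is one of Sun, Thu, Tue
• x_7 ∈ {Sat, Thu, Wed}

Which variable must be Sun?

The 7 variables together cover exactly {Fri, Mon, Sat, Sun, Thu, Tue, Wed} — 7 values for 7 variables — and Sat appears only in x_7's list, so x_7 = Sat.
The 6 still-open variables together cover exactly {Fri, Mon, Sun, Thu, Tue, Wed} — 6 values for 6 variables — and Wed appears only in x_5's list, so x_5 = Wed.
Among the 5 still-open variables, Sun fits only x_6 (and all 5 values in {Fri, Mon, Sun, Thu, Tue} must be used), so x_6 = Sun.

x_6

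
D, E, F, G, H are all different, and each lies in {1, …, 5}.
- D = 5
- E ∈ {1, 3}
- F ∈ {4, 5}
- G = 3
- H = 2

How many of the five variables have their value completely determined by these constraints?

5

D must be 5 (only option left). Remove 5 from F.
That leaves F = 4.
That leaves G = 3. So E can't be 3.
H's domain is down to {2}, so H = 2.
That leaves E = 1.
Every variable is fixed: D=5, E=1, F=4, G=3, H=2. That makes 5.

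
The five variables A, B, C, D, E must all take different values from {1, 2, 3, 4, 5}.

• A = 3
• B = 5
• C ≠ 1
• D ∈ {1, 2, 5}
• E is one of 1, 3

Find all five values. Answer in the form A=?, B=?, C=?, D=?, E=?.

A=3, B=5, C=4, D=2, E=1

A must be 3 (only option left). Remove 3 from C, E.
B has just one choice, so B = 5. Strike 5 from C, D.
E has just one choice, so E = 1. Remove 1 from D.
D must be 2 (only option left). Remove 2 from C.
C's domain is down to {4}, so C = 4.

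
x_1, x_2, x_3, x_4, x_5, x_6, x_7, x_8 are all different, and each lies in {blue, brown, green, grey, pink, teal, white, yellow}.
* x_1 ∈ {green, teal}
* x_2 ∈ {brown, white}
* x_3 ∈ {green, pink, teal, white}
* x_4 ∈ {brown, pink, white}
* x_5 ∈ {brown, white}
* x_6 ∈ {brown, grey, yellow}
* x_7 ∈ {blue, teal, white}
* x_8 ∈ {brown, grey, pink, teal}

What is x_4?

The 8 variables together cover exactly {blue, brown, green, grey, pink, teal, white, yellow} — 8 values for 8 variables — and blue appears only in x_7's list, so x_7 = blue.
Among the 7 still-open variables, yellow fits only x_6 (and all 7 values in {brown, green, grey, pink, teal, white, yellow} must be used), so x_6 = yellow.
The 6 still-open variables together cover exactly {brown, green, grey, pink, teal, white} — 6 values for 6 variables — and grey appears only in x_8's list, so x_8 = grey.
x_2 and x_5 between them cover only {brown, white} — a naked pair. Remove those values from x_3, x_4.
So x_4 = pink.

pink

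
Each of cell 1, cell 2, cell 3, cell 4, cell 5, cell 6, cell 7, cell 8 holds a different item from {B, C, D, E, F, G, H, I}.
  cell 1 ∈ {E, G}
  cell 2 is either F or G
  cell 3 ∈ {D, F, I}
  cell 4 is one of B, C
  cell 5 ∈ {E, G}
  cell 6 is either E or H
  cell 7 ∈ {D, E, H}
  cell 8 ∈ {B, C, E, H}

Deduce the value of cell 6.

H

The 8 variables draw from only 8 values {B, C, D, E, F, G, H, I}, so each is used; only cell 3 can be I, hence cell 3 = I.
Among the 7 still-open variables, D fits only cell 7 (and all 7 values in {B, C, D, E, F, G, H} must be used), so cell 7 = D.
The 6 still-open variables draw from only 6 values {B, C, E, F, G, H}, so each is used; only cell 2 can be F, hence cell 2 = F.
The 2 variables cell 1 and cell 5 are confined to {E, G}, which locks those values in; drop them from cell 6, cell 8.
So cell 6 = H.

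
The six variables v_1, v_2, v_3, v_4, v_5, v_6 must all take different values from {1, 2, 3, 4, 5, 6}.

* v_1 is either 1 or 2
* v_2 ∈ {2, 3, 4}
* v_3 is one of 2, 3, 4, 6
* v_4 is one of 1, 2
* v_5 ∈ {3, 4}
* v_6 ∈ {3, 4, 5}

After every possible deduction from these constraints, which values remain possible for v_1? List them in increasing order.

1, 2

Among the 6 variables, 5 fits only v_6 (and all 6 values in {1, 2, 3, 4, 5, 6} must be used), so v_6 = 5.
Among the 5 still-open variables, 6 fits only v_3 (and all 5 values in {1, 2, 3, 4, 6} must be used), so v_3 = 6.
v_1 and v_4 between them cover only {1, 2} — a naked pair. Remove those values from v_2.
No further eliminations apply; v_1 can still be any of 1, 2.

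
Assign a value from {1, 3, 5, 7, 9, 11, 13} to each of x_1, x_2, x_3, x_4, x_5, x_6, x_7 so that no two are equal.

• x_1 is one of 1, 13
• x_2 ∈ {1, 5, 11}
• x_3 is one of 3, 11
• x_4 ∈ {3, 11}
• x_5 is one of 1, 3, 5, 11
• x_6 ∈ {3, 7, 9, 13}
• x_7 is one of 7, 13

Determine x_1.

13

The 7 variables draw from only 7 values {1, 3, 5, 7, 9, 11, 13}, so each is used; only x_6 can be 9, hence x_6 = 9.
The 6 still-open variables together cover exactly {1, 3, 5, 7, 11, 13} — 6 values for 6 variables — and 7 appears only in x_7's list, so x_7 = 7.
Among the 5 still-open variables, 13 fits only x_1 (and all 5 values in {1, 3, 5, 11, 13} must be used), so x_1 = 13.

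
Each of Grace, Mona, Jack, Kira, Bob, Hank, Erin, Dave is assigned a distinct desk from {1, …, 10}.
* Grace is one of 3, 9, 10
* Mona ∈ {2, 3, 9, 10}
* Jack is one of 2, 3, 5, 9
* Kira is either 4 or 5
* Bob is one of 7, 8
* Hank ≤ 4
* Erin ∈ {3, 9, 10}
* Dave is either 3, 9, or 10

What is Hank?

1

The 3 variables Grace, Erin, Dave are confined to {3, 9, 10}, which locks those values in; drop them from Mona, Jack, Hank.
That leaves Mona = 2. Remove 2 from Jack, Hank.
Jack must be 5 (only option left). Eliminate 5 elsewhere: Kira.
Kira must be 4 (only option left). Remove 4 from Hank.
So Hank = 1.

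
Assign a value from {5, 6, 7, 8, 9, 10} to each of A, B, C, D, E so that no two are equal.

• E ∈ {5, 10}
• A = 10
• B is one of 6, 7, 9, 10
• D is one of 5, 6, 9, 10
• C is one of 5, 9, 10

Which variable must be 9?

A must be 10 (only option left). So B, C, D, E can't be 10.
E has just one choice, so E = 5. Eliminate 5 elsewhere: C, D.
So 9 goes to C.

C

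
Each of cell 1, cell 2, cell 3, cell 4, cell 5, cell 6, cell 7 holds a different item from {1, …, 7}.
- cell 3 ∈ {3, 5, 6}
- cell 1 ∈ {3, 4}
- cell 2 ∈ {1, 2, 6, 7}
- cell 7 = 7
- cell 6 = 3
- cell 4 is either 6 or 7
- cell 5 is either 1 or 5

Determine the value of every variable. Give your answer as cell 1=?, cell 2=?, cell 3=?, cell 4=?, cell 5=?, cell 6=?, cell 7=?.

cell 6 has just one choice, so cell 6 = 3. Strike 3 from cell 1, cell 3.
That leaves cell 7 = 7. So cell 2, cell 4 can't be 7.
cell 1 must be 4 (only option left).
That leaves cell 4 = 6. Eliminate 6 elsewhere: cell 2, cell 3.
That leaves cell 3 = 5. Eliminate 5 elsewhere: cell 5.
That leaves cell 5 = 1. Strike 1 from cell 2.
cell 2 has just one choice, so cell 2 = 2.

cell 1=4, cell 2=2, cell 3=5, cell 4=6, cell 5=1, cell 6=3, cell 7=7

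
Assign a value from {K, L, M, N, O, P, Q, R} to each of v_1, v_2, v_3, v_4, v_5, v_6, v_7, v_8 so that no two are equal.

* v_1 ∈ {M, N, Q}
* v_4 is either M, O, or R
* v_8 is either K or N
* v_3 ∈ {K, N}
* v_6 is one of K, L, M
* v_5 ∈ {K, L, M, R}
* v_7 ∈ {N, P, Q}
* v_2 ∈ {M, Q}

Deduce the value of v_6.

L

The 8 variables draw from only 8 values {K, L, M, N, O, P, Q, R}, so each is used; only v_4 can be O, hence v_4 = O.
The 7 still-open variables draw from only 7 values {K, L, M, N, P, Q, R}, so each is used; only v_7 can be P, hence v_7 = P.
The 6 still-open variables draw from only 6 values {K, L, M, N, Q, R}, so each is used; only v_5 can be R, hence v_5 = R.
The 5 still-open variables draw from only 5 values {K, L, M, N, Q}, so each is used; only v_6 can be L, hence v_6 = L.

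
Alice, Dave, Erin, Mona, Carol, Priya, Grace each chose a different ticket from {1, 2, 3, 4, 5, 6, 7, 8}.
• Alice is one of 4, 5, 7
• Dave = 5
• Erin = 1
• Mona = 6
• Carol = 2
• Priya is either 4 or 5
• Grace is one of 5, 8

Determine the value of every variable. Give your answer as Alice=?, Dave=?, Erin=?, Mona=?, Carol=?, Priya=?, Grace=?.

Dave has just one choice, so Dave = 5. Strike 5 from Alice, Priya, Grace.
Erin's domain is down to {1}, so Erin = 1.
That leaves Mona = 6.
Carol has just one choice, so Carol = 2.
Priya has just one choice, so Priya = 4. So Alice can't be 4.
That leaves Grace = 8.
Alice's domain is down to {7}, so Alice = 7.

Alice=7, Dave=5, Erin=1, Mona=6, Carol=2, Priya=4, Grace=8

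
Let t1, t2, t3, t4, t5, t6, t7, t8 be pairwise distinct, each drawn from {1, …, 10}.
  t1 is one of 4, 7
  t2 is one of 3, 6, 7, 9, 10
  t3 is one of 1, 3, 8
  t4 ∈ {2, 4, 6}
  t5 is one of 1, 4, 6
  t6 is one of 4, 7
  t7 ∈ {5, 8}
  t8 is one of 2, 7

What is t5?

1

t1 and t6 share exactly the 2 values {4, 7}; by pigeonhole those values go to them, so strike 4, 7 from t2, t4, t5, t8.
t8's domain is down to {2}, so t8 = 2. So t4 can't be 2.
That leaves t4 = 6. Eliminate 6 elsewhere: t2, t5.
So t5 = 1.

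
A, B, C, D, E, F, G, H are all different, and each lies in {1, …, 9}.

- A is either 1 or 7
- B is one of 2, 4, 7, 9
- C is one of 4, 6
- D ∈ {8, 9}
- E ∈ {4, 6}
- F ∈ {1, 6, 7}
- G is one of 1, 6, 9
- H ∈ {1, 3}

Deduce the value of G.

9

The 8 variables together cover exactly {1, 2, 3, 4, 6, 7, 8, 9} — 8 values for 8 variables — and 2 appears only in B's list, so B = 2.
The 7 still-open variables together cover exactly {1, 3, 4, 6, 7, 8, 9} — 7 values for 7 variables — and 3 appears only in H's list, so H = 3.
The 6 still-open variables draw from only 6 values {1, 4, 6, 7, 8, 9}, so each is used; only D can be 8, hence D = 8.
The 5 still-open variables together cover exactly {1, 4, 6, 7, 9} — 5 values for 5 variables — and 9 appears only in G's list, so G = 9.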